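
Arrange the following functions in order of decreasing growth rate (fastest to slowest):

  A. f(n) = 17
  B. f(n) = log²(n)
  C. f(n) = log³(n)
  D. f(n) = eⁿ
D > C > B > A

Comparing growth rates:
D = eⁿ is O(eⁿ)
C = log³(n) is O(log³ n)
B = log²(n) is O(log² n)
A = 17 is O(1)

Therefore, the order from fastest to slowest is: D > C > B > A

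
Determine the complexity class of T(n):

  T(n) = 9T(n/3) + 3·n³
Θ(n³)

Master Theorem: a = 9, b = 3, f(n) = 3·n³.
Compute the critical exponent d = log₃(9) = 2.
Compare f(n) = Θ(n³) against n^d:
  k = 3 > d = 2, so f(n) = Ω(n^(d+ε)) — Case 3.
  Regularity: a·(n/b)^3/n^3 = a/b^3 = 9/27 < 1 ✓.
  The top-level work dominates: T(n) = Θ(f(n)) = Θ(n³).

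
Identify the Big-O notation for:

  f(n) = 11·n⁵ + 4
O(n⁵)

The dominant term in 11·n⁵ + 4 is 11·n⁵, which is Θ(n⁵).
Lower-order terms (4) are asymptotically negligible.
Constants are absorbed, so the tightest bound is O(n⁵).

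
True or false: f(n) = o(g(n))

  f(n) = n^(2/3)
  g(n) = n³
True

f(n) = n^(2/3) is O(n^(2/3)), and g(n) = n³ is O(n³).
Since O(n^(2/3)) grows strictly slower than O(n³), f(n) = o(g(n)) is true.
This means lim(n→∞) f(n)/g(n) = 0.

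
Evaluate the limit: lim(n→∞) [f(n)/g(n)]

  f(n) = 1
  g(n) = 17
1/17

Since 1 and 17 have the same growth rate (O(1)),
the ratio converges to a constant: 1/17.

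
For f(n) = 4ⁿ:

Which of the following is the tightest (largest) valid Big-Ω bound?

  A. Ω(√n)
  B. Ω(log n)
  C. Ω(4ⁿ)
C

f(n) = 4ⁿ is Ω(4ⁿ).
All listed options are valid Big-Ω bounds (lower bounds),
but Ω(4ⁿ) is the tightest (largest valid bound).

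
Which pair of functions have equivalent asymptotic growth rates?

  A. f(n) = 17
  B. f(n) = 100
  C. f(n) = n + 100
A and B

Examining each function:
  A. 17 is O(1)
  B. 100 is O(1)
  C. n + 100 is O(n)

Functions A and B both have the same complexity class.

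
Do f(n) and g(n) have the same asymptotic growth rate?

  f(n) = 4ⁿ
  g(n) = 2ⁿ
False

f(n) = 4ⁿ is O(4ⁿ), and g(n) = 2ⁿ is O(2ⁿ).
Since they have different growth rates, f(n) = Θ(g(n)) is false.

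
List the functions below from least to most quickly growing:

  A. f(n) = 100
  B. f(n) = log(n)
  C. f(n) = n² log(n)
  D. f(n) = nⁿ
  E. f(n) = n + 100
A < B < E < C < D

Comparing growth rates:
A = 100 is O(1)
B = log(n) is O(log n)
E = n + 100 is O(n)
C = n² log(n) is O(n² log n)
D = nⁿ is O(nⁿ)

Therefore, the order from slowest to fastest is: A < B < E < C < D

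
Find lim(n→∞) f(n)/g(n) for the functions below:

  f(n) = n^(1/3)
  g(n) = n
0

Since n^(1/3) (O(n^(1/3))) grows slower than n (O(n)),
the ratio f(n)/g(n) → 0 as n → ∞.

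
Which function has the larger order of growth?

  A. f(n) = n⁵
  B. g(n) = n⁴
A

f(n) = n⁵ is O(n⁵), while g(n) = n⁴ is O(n⁴).
Since O(n⁵) grows faster than O(n⁴), f(n) dominates.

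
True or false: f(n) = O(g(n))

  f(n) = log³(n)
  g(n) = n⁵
True

f(n) = log³(n) is O(log³ n), and g(n) = n⁵ is O(n⁵).
Since O(log³ n) ⊆ O(n⁵) (f grows no faster than g), f(n) = O(g(n)) is true.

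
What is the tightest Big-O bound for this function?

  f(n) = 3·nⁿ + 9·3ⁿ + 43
O(nⁿ)

The dominant term in 3·nⁿ + 9·3ⁿ + 43 is 3·nⁿ, which is Θ(nⁿ).
Lower-order terms (9·3ⁿ, 43) are asymptotically negligible.
Constants are absorbed, so the tightest bound is O(nⁿ).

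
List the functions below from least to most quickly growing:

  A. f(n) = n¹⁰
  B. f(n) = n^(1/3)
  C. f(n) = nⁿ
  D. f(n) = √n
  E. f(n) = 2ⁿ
B < D < A < E < C

Comparing growth rates:
B = n^(1/3) is O(n^(1/3))
D = √n is O(√n)
A = n¹⁰ is O(n¹⁰)
E = 2ⁿ is O(2ⁿ)
C = nⁿ is O(nⁿ)

Therefore, the order from slowest to fastest is: B < D < A < E < C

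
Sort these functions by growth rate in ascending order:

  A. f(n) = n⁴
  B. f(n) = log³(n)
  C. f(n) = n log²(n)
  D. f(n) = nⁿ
B < C < A < D

Comparing growth rates:
B = log³(n) is O(log³ n)
C = n log²(n) is O(n log² n)
A = n⁴ is O(n⁴)
D = nⁿ is O(nⁿ)

Therefore, the order from slowest to fastest is: B < C < A < D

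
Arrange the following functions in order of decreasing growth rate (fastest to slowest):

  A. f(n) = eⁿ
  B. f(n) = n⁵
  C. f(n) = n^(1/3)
A > B > C

Comparing growth rates:
A = eⁿ is O(eⁿ)
B = n⁵ is O(n⁵)
C = n^(1/3) is O(n^(1/3))

Therefore, the order from fastest to slowest is: A > B > C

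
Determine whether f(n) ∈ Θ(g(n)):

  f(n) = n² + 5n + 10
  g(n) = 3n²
True

f(n) = n² + 5n + 10 and g(n) = 3n² are both O(n²).
Since they have the same asymptotic growth rate, f(n) = Θ(g(n)) is true.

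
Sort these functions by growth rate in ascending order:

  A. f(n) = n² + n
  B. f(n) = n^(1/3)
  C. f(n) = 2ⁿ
B < A < C

Comparing growth rates:
B = n^(1/3) is O(n^(1/3))
A = n² + n is O(n²)
C = 2ⁿ is O(2ⁿ)

Therefore, the order from slowest to fastest is: B < A < C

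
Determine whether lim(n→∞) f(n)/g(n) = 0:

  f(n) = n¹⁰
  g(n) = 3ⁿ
True

f(n) = n¹⁰ is O(n¹⁰), and g(n) = 3ⁿ is O(3ⁿ).
Since O(n¹⁰) grows strictly slower than O(3ⁿ), f(n) = o(g(n)) is true.
This means lim(n→∞) f(n)/g(n) = 0.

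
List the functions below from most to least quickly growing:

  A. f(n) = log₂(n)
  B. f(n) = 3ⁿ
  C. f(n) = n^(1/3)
B > C > A

Comparing growth rates:
B = 3ⁿ is O(3ⁿ)
C = n^(1/3) is O(n^(1/3))
A = log₂(n) is O(log n)

Therefore, the order from fastest to slowest is: B > C > A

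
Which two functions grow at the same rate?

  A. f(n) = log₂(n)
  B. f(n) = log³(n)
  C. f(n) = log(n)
A and C

Examining each function:
  A. log₂(n) is O(log n)
  B. log³(n) is O(log³ n)
  C. log(n) is O(log n)

Functions A and C both have the same complexity class.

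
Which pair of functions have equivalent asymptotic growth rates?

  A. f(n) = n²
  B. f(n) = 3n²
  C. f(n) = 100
A and B

Examining each function:
  A. n² is O(n²)
  B. 3n² is O(n²)
  C. 100 is O(1)

Functions A and B both have the same complexity class.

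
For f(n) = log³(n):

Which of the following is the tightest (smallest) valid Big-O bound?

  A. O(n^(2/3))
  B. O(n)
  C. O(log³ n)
C

f(n) = log³(n) is O(log³ n).
All listed options are valid Big-O bounds (upper bounds),
but O(log³ n) is the tightest (smallest valid bound).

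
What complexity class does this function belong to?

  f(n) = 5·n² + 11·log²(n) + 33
O(n²)

The dominant term in 5·n² + 11·log²(n) + 33 is 5·n², which is Θ(n²).
Lower-order terms (11·log²(n), 33) are asymptotically negligible.
Constants are absorbed, so the tightest bound is O(n²).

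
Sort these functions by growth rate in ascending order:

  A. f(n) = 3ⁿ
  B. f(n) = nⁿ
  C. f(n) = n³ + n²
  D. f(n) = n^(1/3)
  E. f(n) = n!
D < C < A < E < B

Comparing growth rates:
D = n^(1/3) is O(n^(1/3))
C = n³ + n² is O(n³)
A = 3ⁿ is O(3ⁿ)
E = n! is O(n!)
B = nⁿ is O(nⁿ)

Therefore, the order from slowest to fastest is: D < C < A < E < B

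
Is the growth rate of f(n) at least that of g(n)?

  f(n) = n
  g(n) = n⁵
False

f(n) = n is O(n), and g(n) = n⁵ is O(n⁵).
Since O(n) grows slower than O(n⁵), f(n) = Ω(g(n)) is false.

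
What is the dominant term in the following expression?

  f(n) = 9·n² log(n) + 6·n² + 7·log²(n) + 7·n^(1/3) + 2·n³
2·n³

Looking at each term:
  - 9·n² log(n) is O(n² log n)
  - 6·n² is O(n²)
  - 7·log²(n) is O(log² n)
  - 7·n^(1/3) is O(n^(1/3))
  - 2·n³ is O(n³)

The term 2·n³ (O(n³)) grows fastest and dominates all others.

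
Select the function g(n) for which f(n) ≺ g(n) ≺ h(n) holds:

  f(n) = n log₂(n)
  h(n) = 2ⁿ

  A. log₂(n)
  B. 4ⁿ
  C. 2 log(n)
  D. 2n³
D

We need g(n) with n log₂(n) = o(g(n)) and g(n) = o(2ⁿ), i.e. O(n log n) ≺ g ≺ O(2ⁿ).
Check each option:
  A. log₂(n) — O(log n) does not grow strictly faster than f(n)
  B. 4ⁿ — O(4ⁿ) does not grow strictly slower than h(n)
  C. 2 log(n) — O(log n) does not grow strictly faster than f(n)
  D. 2n³ — O(n³) is strictly between O(n log n) and O(2ⁿ) ✓

Only option D (2n³) lies strictly between.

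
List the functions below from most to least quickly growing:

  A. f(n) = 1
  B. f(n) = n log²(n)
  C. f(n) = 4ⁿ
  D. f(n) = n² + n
C > D > B > A

Comparing growth rates:
C = 4ⁿ is O(4ⁿ)
D = n² + n is O(n²)
B = n log²(n) is O(n log² n)
A = 1 is O(1)

Therefore, the order from fastest to slowest is: C > D > B > A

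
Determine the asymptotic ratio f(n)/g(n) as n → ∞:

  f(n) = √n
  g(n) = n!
0

Since √n (O(√n)) grows slower than n! (O(n!)),
the ratio f(n)/g(n) → 0 as n → ∞.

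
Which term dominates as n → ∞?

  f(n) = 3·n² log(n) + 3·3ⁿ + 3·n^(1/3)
3·3ⁿ

Looking at each term:
  - 3·n² log(n) is O(n² log n)
  - 3·3ⁿ is O(3ⁿ)
  - 3·n^(1/3) is O(n^(1/3))

The term 3·3ⁿ (O(3ⁿ)) grows fastest and dominates all others.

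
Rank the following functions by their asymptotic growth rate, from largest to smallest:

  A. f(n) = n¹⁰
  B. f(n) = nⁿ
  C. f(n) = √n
B > A > C

Comparing growth rates:
B = nⁿ is O(nⁿ)
A = n¹⁰ is O(n¹⁰)
C = √n is O(√n)

Therefore, the order from fastest to slowest is: B > A > C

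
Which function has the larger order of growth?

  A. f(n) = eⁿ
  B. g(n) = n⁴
A

f(n) = eⁿ is O(eⁿ), while g(n) = n⁴ is O(n⁴).
Since O(eⁿ) grows faster than O(n⁴), f(n) dominates.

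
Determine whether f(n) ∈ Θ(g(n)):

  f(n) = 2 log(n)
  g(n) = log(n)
True

f(n) = 2 log(n) and g(n) = log(n) are both O(log n).
Since they have the same asymptotic growth rate, f(n) = Θ(g(n)) is true.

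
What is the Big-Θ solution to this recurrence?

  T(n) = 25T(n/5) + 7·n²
Θ(n² log n)

Master Theorem: a = 25, b = 5, f(n) = 7·n².
Compute the critical exponent d = log₅(25) = 2.
Compare f(n) = Θ(n²) against n^d:
  k = 2 = d, so f(n) = Θ(n^d) — Case 2.
  Work is balanced across levels: T(n) = Θ(n^d log n) = Θ(n² log n).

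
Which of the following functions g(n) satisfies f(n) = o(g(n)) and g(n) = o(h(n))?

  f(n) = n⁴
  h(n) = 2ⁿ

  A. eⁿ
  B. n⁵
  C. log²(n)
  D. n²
B

We need g(n) with n⁴ = o(g(n)) and g(n) = o(2ⁿ), i.e. O(n⁴) ≺ g ≺ O(2ⁿ).
Check each option:
  A. eⁿ — O(eⁿ) does not grow strictly slower than h(n)
  B. n⁵ — O(n⁵) is strictly between O(n⁴) and O(2ⁿ) ✓
  C. log²(n) — O(log² n) does not grow strictly faster than f(n)
  D. n² — O(n²) does not grow strictly faster than f(n)

Only option B (n⁵) lies strictly between.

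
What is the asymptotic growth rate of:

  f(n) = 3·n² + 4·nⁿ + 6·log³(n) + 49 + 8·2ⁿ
Θ(nⁿ)

Order the terms by growth rate: 49 ≺ 6·log³(n) ≺ 3·n² ≺ 8·2ⁿ ≺ 4·nⁿ.
The fastest-growing term 4·nⁿ dominates as n → ∞; dropping its constant factor gives Θ(nⁿ).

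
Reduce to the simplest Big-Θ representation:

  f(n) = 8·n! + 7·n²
Θ(n!)

Order the terms by growth rate: 7·n² ≺ 8·n!.
The fastest-growing term 8·n! dominates as n → ∞; dropping its constant factor gives Θ(n!).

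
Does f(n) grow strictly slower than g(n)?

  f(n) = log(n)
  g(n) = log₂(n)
False

f(n) = log(n) is O(log n), and g(n) = log₂(n) is O(log n).
Since they have the same growth rate, f(n) = o(g(n)) is false.
(f = o(g) requires f to grow strictly slower, not equal.)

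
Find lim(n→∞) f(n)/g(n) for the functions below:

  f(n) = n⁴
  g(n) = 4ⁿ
0

Since n⁴ (O(n⁴)) grows slower than 4ⁿ (O(4ⁿ)),
the ratio f(n)/g(n) → 0 as n → ∞.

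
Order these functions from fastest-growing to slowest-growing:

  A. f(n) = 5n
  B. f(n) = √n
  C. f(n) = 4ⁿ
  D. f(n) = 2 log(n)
C > A > B > D

Comparing growth rates:
C = 4ⁿ is O(4ⁿ)
A = 5n is O(n)
B = √n is O(√n)
D = 2 log(n) is O(log n)

Therefore, the order from fastest to slowest is: C > A > B > D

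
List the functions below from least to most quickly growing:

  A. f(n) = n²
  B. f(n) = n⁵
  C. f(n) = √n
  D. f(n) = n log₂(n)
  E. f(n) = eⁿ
C < D < A < B < E

Comparing growth rates:
C = √n is O(√n)
D = n log₂(n) is O(n log n)
A = n² is O(n²)
B = n⁵ is O(n⁵)
E = eⁿ is O(eⁿ)

Therefore, the order from slowest to fastest is: C < D < A < B < E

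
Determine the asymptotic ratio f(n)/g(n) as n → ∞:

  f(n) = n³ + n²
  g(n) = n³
1

Since n³ + n² and n³ have the same growth rate (O(n³)),
the ratio converges to a constant: 1.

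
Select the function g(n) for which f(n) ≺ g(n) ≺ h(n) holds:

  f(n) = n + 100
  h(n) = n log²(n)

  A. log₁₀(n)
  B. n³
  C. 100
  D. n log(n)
D

We need g(n) with n + 100 = o(g(n)) and g(n) = o(n log²(n)), i.e. O(n) ≺ g ≺ O(n log² n).
Check each option:
  A. log₁₀(n) — O(log n) does not grow strictly faster than f(n)
  B. n³ — O(n³) does not grow strictly slower than h(n)
  C. 100 — O(1) does not grow strictly faster than f(n)
  D. n log(n) — O(n log n) is strictly between O(n) and O(n log² n) ✓

Only option D (n log(n)) lies strictly between.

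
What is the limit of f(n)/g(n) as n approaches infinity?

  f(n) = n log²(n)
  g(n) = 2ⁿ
0

Since n log²(n) (O(n log² n)) grows slower than 2ⁿ (O(2ⁿ)),
the ratio f(n)/g(n) → 0 as n → ∞.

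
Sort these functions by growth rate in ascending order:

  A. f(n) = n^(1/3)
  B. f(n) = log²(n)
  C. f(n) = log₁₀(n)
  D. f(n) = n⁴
C < B < A < D

Comparing growth rates:
C = log₁₀(n) is O(log n)
B = log²(n) is O(log² n)
A = n^(1/3) is O(n^(1/3))
D = n⁴ is O(n⁴)

Therefore, the order from slowest to fastest is: C < B < A < D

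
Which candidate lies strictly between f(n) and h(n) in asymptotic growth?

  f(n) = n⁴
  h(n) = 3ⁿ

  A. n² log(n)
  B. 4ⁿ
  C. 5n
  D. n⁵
D

We need g(n) with n⁴ = o(g(n)) and g(n) = o(3ⁿ), i.e. O(n⁴) ≺ g ≺ O(3ⁿ).
Check each option:
  A. n² log(n) — O(n² log n) does not grow strictly faster than f(n)
  B. 4ⁿ — O(4ⁿ) does not grow strictly slower than h(n)
  C. 5n — O(n) does not grow strictly faster than f(n)
  D. n⁵ — O(n⁵) is strictly between O(n⁴) and O(3ⁿ) ✓

Only option D (n⁵) lies strictly between.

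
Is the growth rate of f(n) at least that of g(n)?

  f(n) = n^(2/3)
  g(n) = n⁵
False

f(n) = n^(2/3) is O(n^(2/3)), and g(n) = n⁵ is O(n⁵).
Since O(n^(2/3)) grows slower than O(n⁵), f(n) = Ω(g(n)) is false.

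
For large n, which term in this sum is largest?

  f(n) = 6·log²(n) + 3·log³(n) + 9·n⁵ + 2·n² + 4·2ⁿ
4·2ⁿ

Looking at each term:
  - 6·log²(n) is O(log² n)
  - 3·log³(n) is O(log³ n)
  - 9·n⁵ is O(n⁵)
  - 2·n² is O(n²)
  - 4·2ⁿ is O(2ⁿ)

The term 4·2ⁿ (O(2ⁿ)) grows fastest and dominates all others.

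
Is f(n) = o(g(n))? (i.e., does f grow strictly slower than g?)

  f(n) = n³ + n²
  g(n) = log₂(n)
False

f(n) = n³ + n² is O(n³), and g(n) = log₂(n) is O(log n).
Since O(n³) grows faster than or equal to O(log n), f(n) = o(g(n)) is false.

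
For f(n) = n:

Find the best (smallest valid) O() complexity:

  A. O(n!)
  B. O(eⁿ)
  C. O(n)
C

f(n) = n is O(n).
All listed options are valid Big-O bounds (upper bounds),
but O(n) is the tightest (smallest valid bound).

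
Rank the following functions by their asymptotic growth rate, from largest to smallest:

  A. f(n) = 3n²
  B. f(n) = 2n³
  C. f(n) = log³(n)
B > A > C

Comparing growth rates:
B = 2n³ is O(n³)
A = 3n² is O(n²)
C = log³(n) is O(log³ n)

Therefore, the order from fastest to slowest is: B > A > C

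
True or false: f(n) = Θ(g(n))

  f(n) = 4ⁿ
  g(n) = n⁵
False

f(n) = 4ⁿ is O(4ⁿ), and g(n) = n⁵ is O(n⁵).
Since they have different growth rates, f(n) = Θ(g(n)) is false.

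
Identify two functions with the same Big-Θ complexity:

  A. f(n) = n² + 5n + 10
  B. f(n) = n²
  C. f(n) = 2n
A and B

Examining each function:
  A. n² + 5n + 10 is O(n²)
  B. n² is O(n²)
  C. 2n is O(n)

Functions A and B both have the same complexity class.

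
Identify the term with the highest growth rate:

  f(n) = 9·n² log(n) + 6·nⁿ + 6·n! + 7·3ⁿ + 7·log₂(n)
6·nⁿ

Looking at each term:
  - 9·n² log(n) is O(n² log n)
  - 6·nⁿ is O(nⁿ)
  - 6·n! is O(n!)
  - 7·3ⁿ is O(3ⁿ)
  - 7·log₂(n) is O(log n)

The term 6·nⁿ (O(nⁿ)) grows fastest and dominates all others.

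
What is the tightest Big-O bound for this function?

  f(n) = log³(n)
O(log³ n)

The dominant term in log³(n) is log³(n), which is Θ(log³ n).
Constants are absorbed, so the tightest bound is O(log³ n).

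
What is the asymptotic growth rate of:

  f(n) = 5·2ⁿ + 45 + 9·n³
Θ(2ⁿ)

Order the terms by growth rate: 45 ≺ 9·n³ ≺ 5·2ⁿ.
The fastest-growing term 5·2ⁿ dominates as n → ∞; dropping its constant factor gives Θ(2ⁿ).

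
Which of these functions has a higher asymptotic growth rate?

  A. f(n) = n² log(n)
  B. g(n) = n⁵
B

f(n) = n² log(n) is O(n² log n), while g(n) = n⁵ is O(n⁵).
Since O(n⁵) grows faster than O(n² log n), g(n) dominates.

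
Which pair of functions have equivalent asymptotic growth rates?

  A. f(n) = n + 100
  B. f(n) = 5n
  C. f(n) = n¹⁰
A and B

Examining each function:
  A. n + 100 is O(n)
  B. 5n is O(n)
  C. n¹⁰ is O(n¹⁰)

Functions A and B both have the same complexity class.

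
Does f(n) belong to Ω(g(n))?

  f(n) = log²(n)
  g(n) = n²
False

f(n) = log²(n) is O(log² n), and g(n) = n² is O(n²).
Since O(log² n) grows slower than O(n²), f(n) = Ω(g(n)) is false.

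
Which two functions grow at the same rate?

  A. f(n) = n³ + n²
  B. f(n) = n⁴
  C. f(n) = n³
A and C

Examining each function:
  A. n³ + n² is O(n³)
  B. n⁴ is O(n⁴)
  C. n³ is O(n³)

Functions A and C both have the same complexity class.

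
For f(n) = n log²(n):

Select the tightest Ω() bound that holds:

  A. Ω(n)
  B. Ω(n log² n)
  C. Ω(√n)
B

f(n) = n log²(n) is Ω(n log² n).
All listed options are valid Big-Ω bounds (lower bounds),
but Ω(n log² n) is the tightest (largest valid bound).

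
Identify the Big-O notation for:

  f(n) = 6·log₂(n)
O(log n)

The dominant term in 6·log₂(n) is 6·log₂(n), which is Θ(log n).
Constants are absorbed, so the tightest bound is O(log n).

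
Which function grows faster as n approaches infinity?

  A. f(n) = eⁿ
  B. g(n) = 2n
A

f(n) = eⁿ is O(eⁿ), while g(n) = 2n is O(n).
Since O(eⁿ) grows faster than O(n), f(n) dominates.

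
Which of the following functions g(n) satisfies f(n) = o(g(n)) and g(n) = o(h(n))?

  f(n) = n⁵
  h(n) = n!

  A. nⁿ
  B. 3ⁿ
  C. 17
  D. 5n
B

We need g(n) with n⁵ = o(g(n)) and g(n) = o(n!), i.e. O(n⁵) ≺ g ≺ O(n!).
Check each option:
  A. nⁿ — O(nⁿ) does not grow strictly slower than h(n)
  B. 3ⁿ — O(3ⁿ) is strictly between O(n⁵) and O(n!) ✓
  C. 17 — O(1) does not grow strictly faster than f(n)
  D. 5n — O(n) does not grow strictly faster than f(n)

Only option B (3ⁿ) lies strictly between.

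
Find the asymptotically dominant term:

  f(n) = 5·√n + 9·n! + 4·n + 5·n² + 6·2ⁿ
9·n!

Looking at each term:
  - 5·√n is O(√n)
  - 9·n! is O(n!)
  - 4·n is O(n)
  - 5·n² is O(n²)
  - 6·2ⁿ is O(2ⁿ)

The term 9·n! (O(n!)) grows fastest and dominates all others.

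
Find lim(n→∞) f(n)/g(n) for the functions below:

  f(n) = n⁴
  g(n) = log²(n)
∞

Since n⁴ (O(n⁴)) grows faster than log²(n) (O(log² n)),
the ratio f(n)/g(n) → ∞ as n → ∞.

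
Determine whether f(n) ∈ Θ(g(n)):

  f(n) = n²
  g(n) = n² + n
True

f(n) = n² and g(n) = n² + n are both O(n²).
Since they have the same asymptotic growth rate, f(n) = Θ(g(n)) is true.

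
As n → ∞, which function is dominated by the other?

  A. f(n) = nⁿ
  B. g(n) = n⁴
B

f(n) = nⁿ is O(nⁿ), while g(n) = n⁴ is O(n⁴).
Since O(n⁴) grows slower than O(nⁿ), g(n) is dominated.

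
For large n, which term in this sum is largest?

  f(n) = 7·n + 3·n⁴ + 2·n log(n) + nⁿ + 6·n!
nⁿ

Looking at each term:
  - 7·n is O(n)
  - 3·n⁴ is O(n⁴)
  - 2·n log(n) is O(n log n)
  - nⁿ is O(nⁿ)
  - 6·n! is O(n!)

The term nⁿ (O(nⁿ)) grows fastest and dominates all others.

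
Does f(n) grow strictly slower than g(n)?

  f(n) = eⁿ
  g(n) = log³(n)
False

f(n) = eⁿ is O(eⁿ), and g(n) = log³(n) is O(log³ n).
Since O(eⁿ) grows faster than or equal to O(log³ n), f(n) = o(g(n)) is false.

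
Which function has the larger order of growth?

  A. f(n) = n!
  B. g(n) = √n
A

f(n) = n! is O(n!), while g(n) = √n is O(√n).
Since O(n!) grows faster than O(√n), f(n) dominates.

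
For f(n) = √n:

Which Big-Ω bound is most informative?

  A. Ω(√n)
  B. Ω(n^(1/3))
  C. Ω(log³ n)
A

f(n) = √n is Ω(√n).
All listed options are valid Big-Ω bounds (lower bounds),
but Ω(√n) is the tightest (largest valid bound).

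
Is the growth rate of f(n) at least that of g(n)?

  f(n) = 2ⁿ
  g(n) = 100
True

f(n) = 2ⁿ is O(2ⁿ), and g(n) = 100 is O(1).
Since O(2ⁿ) grows at least as fast as O(1), f(n) = Ω(g(n)) is true.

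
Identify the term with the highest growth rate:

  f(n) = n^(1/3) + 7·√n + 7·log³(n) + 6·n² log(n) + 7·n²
6·n² log(n)

Looking at each term:
  - n^(1/3) is O(n^(1/3))
  - 7·√n is O(√n)
  - 7·log³(n) is O(log³ n)
  - 6·n² log(n) is O(n² log n)
  - 7·n² is O(n²)

The term 6·n² log(n) (O(n² log n)) grows fastest and dominates all others.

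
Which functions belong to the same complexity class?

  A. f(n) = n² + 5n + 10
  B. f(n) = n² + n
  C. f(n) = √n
A and B

Examining each function:
  A. n² + 5n + 10 is O(n²)
  B. n² + n is O(n²)
  C. √n is O(√n)

Functions A and B both have the same complexity class.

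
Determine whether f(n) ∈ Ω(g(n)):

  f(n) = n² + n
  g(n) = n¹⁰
False

f(n) = n² + n is O(n²), and g(n) = n¹⁰ is O(n¹⁰).
Since O(n²) grows slower than O(n¹⁰), f(n) = Ω(g(n)) is false.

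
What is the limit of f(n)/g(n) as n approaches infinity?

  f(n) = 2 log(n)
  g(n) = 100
∞

Since 2 log(n) (O(log n)) grows faster than 100 (O(1)),
the ratio f(n)/g(n) → ∞ as n → ∞.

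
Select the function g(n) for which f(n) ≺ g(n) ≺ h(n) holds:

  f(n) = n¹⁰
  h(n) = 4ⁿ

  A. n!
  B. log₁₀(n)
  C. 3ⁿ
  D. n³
C

We need g(n) with n¹⁰ = o(g(n)) and g(n) = o(4ⁿ), i.e. O(n¹⁰) ≺ g ≺ O(4ⁿ).
Check each option:
  A. n! — O(n!) does not grow strictly slower than h(n)
  B. log₁₀(n) — O(log n) does not grow strictly faster than f(n)
  C. 3ⁿ — O(3ⁿ) is strictly between O(n¹⁰) and O(4ⁿ) ✓
  D. n³ — O(n³) does not grow strictly faster than f(n)

Only option C (3ⁿ) lies strictly between.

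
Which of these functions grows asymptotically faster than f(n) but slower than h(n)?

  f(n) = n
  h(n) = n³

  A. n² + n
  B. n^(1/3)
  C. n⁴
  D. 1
A

We need g(n) with n = o(g(n)) and g(n) = o(n³), i.e. O(n) ≺ g ≺ O(n³).
Check each option:
  A. n² + n — O(n²) is strictly between O(n) and O(n³) ✓
  B. n^(1/3) — O(n^(1/3)) does not grow strictly faster than f(n)
  C. n⁴ — O(n⁴) does not grow strictly slower than h(n)
  D. 1 — O(1) does not grow strictly faster than f(n)

Only option A (n² + n) lies strictly between.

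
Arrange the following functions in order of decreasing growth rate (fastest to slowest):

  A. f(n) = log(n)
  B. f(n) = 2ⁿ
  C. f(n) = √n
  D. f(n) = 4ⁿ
D > B > C > A

Comparing growth rates:
D = 4ⁿ is O(4ⁿ)
B = 2ⁿ is O(2ⁿ)
C = √n is O(√n)
A = log(n) is O(log n)

Therefore, the order from fastest to slowest is: D > B > C > A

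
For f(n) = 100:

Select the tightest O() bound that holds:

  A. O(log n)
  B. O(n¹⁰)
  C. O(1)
C

f(n) = 100 is O(1).
All listed options are valid Big-O bounds (upper bounds),
but O(1) is the tightest (smallest valid bound).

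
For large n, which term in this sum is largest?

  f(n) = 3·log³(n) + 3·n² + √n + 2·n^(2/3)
3·n²

Looking at each term:
  - 3·log³(n) is O(log³ n)
  - 3·n² is O(n²)
  - √n is O(√n)
  - 2·n^(2/3) is O(n^(2/3))

The term 3·n² (O(n²)) grows fastest and dominates all others.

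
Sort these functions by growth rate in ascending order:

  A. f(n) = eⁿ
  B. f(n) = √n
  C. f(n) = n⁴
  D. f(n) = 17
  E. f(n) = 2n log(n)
D < B < E < C < A

Comparing growth rates:
D = 17 is O(1)
B = √n is O(√n)
E = 2n log(n) is O(n log n)
C = n⁴ is O(n⁴)
A = eⁿ is O(eⁿ)

Therefore, the order from slowest to fastest is: D < B < E < C < A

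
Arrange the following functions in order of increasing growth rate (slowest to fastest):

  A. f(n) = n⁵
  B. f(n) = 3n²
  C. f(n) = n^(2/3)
C < B < A

Comparing growth rates:
C = n^(2/3) is O(n^(2/3))
B = 3n² is O(n²)
A = n⁵ is O(n⁵)

Therefore, the order from slowest to fastest is: C < B < A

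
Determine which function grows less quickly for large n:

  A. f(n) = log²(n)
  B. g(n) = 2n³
A

f(n) = log²(n) is O(log² n), while g(n) = 2n³ is O(n³).
Since O(log² n) grows slower than O(n³), f(n) is dominated.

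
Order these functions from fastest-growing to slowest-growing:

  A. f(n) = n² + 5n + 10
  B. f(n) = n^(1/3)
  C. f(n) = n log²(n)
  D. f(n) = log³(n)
A > C > B > D

Comparing growth rates:
A = n² + 5n + 10 is O(n²)
C = n log²(n) is O(n log² n)
B = n^(1/3) is O(n^(1/3))
D = log³(n) is O(log³ n)

Therefore, the order from fastest to slowest is: A > C > B > D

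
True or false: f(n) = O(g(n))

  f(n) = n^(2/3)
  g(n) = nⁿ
True

f(n) = n^(2/3) is O(n^(2/3)), and g(n) = nⁿ is O(nⁿ).
Since O(n^(2/3)) ⊆ O(nⁿ) (f grows no faster than g), f(n) = O(g(n)) is true.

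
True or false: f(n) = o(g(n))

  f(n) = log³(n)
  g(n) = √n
True

f(n) = log³(n) is O(log³ n), and g(n) = √n is O(√n).
Since O(log³ n) grows strictly slower than O(√n), f(n) = o(g(n)) is true.
This means lim(n→∞) f(n)/g(n) = 0.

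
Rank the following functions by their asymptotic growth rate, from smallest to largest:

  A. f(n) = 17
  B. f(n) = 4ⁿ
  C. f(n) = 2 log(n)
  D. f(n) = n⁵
A < C < D < B

Comparing growth rates:
A = 17 is O(1)
C = 2 log(n) is O(log n)
D = n⁵ is O(n⁵)
B = 4ⁿ is O(4ⁿ)

Therefore, the order from slowest to fastest is: A < C < D < B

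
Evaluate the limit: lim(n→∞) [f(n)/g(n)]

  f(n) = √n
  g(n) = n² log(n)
0

Since √n (O(√n)) grows slower than n² log(n) (O(n² log n)),
the ratio f(n)/g(n) → 0 as n → ∞.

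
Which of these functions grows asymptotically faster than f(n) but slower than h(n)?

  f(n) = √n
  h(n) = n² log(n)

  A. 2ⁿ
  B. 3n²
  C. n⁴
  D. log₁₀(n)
B

We need g(n) with √n = o(g(n)) and g(n) = o(n² log(n)), i.e. O(√n) ≺ g ≺ O(n² log n).
Check each option:
  A. 2ⁿ — O(2ⁿ) does not grow strictly slower than h(n)
  B. 3n² — O(n²) is strictly between O(√n) and O(n² log n) ✓
  C. n⁴ — O(n⁴) does not grow strictly slower than h(n)
  D. log₁₀(n) — O(log n) does not grow strictly faster than f(n)

Only option B (3n²) lies strictly between.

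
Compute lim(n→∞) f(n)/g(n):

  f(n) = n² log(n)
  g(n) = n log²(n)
∞

Since n² log(n) (O(n² log n)) grows faster than n log²(n) (O(n log² n)),
the ratio f(n)/g(n) → ∞ as n → ∞.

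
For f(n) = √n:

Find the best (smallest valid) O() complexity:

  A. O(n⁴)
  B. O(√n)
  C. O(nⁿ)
B

f(n) = √n is O(√n).
All listed options are valid Big-O bounds (upper bounds),
but O(√n) is the tightest (smallest valid bound).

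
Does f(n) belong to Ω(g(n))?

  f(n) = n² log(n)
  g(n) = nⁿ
False

f(n) = n² log(n) is O(n² log n), and g(n) = nⁿ is O(nⁿ).
Since O(n² log n) grows slower than O(nⁿ), f(n) = Ω(g(n)) is false.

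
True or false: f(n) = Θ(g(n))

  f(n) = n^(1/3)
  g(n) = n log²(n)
False

f(n) = n^(1/3) is O(n^(1/3)), and g(n) = n log²(n) is O(n log² n).
Since they have different growth rates, f(n) = Θ(g(n)) is false.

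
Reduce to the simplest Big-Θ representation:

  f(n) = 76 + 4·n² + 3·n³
Θ(n³)

Order the terms by growth rate: 76 ≺ 4·n² ≺ 3·n³.
The fastest-growing term 3·n³ dominates as n → ∞; dropping its constant factor gives Θ(n³).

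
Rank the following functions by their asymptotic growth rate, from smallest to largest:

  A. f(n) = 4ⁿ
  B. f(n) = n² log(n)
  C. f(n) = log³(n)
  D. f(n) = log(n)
D < C < B < A

Comparing growth rates:
D = log(n) is O(log n)
C = log³(n) is O(log³ n)
B = n² log(n) is O(n² log n)
A = 4ⁿ is O(4ⁿ)

Therefore, the order from slowest to fastest is: D < C < B < A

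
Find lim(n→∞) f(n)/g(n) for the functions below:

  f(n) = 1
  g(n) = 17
1/17

Since 1 and 17 have the same growth rate (O(1)),
the ratio converges to a constant: 1/17.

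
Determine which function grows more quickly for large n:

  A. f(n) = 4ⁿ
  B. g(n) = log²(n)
A

f(n) = 4ⁿ is O(4ⁿ), while g(n) = log²(n) is O(log² n).
Since O(4ⁿ) grows faster than O(log² n), f(n) dominates.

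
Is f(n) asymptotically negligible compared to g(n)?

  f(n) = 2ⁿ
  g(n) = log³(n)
False

f(n) = 2ⁿ is O(2ⁿ), and g(n) = log³(n) is O(log³ n).
Since O(2ⁿ) grows faster than or equal to O(log³ n), f(n) = o(g(n)) is false.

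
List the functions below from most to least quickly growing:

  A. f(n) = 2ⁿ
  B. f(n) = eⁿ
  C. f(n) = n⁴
B > A > C

Comparing growth rates:
B = eⁿ is O(eⁿ)
A = 2ⁿ is O(2ⁿ)
C = n⁴ is O(n⁴)

Therefore, the order from fastest to slowest is: B > A > C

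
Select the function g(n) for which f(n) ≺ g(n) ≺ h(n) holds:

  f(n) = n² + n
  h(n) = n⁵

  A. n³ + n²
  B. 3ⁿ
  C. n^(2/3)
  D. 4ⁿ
A

We need g(n) with n² + n = o(g(n)) and g(n) = o(n⁵), i.e. O(n²) ≺ g ≺ O(n⁵).
Check each option:
  A. n³ + n² — O(n³) is strictly between O(n²) and O(n⁵) ✓
  B. 3ⁿ — O(3ⁿ) does not grow strictly slower than h(n)
  C. n^(2/3) — O(n^(2/3)) does not grow strictly faster than f(n)
  D. 4ⁿ — O(4ⁿ) does not grow strictly slower than h(n)

Only option A (n³ + n²) lies strictly between.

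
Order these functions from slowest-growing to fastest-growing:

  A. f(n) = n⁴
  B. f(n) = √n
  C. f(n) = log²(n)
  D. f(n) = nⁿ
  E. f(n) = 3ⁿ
C < B < A < E < D

Comparing growth rates:
C = log²(n) is O(log² n)
B = √n is O(√n)
A = n⁴ is O(n⁴)
E = 3ⁿ is O(3ⁿ)
D = nⁿ is O(nⁿ)

Therefore, the order from slowest to fastest is: C < B < A < E < D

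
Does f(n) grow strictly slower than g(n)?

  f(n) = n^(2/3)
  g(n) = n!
True

f(n) = n^(2/3) is O(n^(2/3)), and g(n) = n! is O(n!).
Since O(n^(2/3)) grows strictly slower than O(n!), f(n) = o(g(n)) is true.
This means lim(n→∞) f(n)/g(n) = 0.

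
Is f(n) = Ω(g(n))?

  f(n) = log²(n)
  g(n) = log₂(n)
True

f(n) = log²(n) is O(log² n), and g(n) = log₂(n) is O(log n).
Since O(log² n) grows at least as fast as O(log n), f(n) = Ω(g(n)) is true.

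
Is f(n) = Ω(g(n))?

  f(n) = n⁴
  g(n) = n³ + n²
True

f(n) = n⁴ is O(n⁴), and g(n) = n³ + n² is O(n³).
Since O(n⁴) grows at least as fast as O(n³), f(n) = Ω(g(n)) is true.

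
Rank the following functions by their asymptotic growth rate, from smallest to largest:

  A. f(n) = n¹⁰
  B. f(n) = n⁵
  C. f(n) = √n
C < B < A

Comparing growth rates:
C = √n is O(√n)
B = n⁵ is O(n⁵)
A = n¹⁰ is O(n¹⁰)

Therefore, the order from slowest to fastest is: C < B < A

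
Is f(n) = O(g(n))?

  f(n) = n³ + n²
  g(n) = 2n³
True

f(n) = n³ + n² and g(n) = 2n³ are both O(n³).
Big-O permits equal growth rates (f ≤ c·g for some c), so f(n) = O(g(n)) is true.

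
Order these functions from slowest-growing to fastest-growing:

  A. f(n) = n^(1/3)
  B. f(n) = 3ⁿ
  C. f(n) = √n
A < C < B

Comparing growth rates:
A = n^(1/3) is O(n^(1/3))
C = √n is O(√n)
B = 3ⁿ is O(3ⁿ)

Therefore, the order from slowest to fastest is: A < C < B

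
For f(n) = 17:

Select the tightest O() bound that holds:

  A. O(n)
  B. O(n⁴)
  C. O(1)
C

f(n) = 17 is O(1).
All listed options are valid Big-O bounds (upper bounds),
but O(1) is the tightest (smallest valid bound).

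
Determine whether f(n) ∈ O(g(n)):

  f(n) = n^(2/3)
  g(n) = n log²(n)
True

f(n) = n^(2/3) is O(n^(2/3)), and g(n) = n log²(n) is O(n log² n).
Since O(n^(2/3)) ⊆ O(n log² n) (f grows no faster than g), f(n) = O(g(n)) is true.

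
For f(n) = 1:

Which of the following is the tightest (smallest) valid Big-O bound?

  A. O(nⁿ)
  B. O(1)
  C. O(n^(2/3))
B

f(n) = 1 is O(1).
All listed options are valid Big-O bounds (upper bounds),
but O(1) is the tightest (smallest valid bound).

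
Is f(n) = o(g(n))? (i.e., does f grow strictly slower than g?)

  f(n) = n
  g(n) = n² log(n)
True

f(n) = n is O(n), and g(n) = n² log(n) is O(n² log n).
Since O(n) grows strictly slower than O(n² log n), f(n) = o(g(n)) is true.
This means lim(n→∞) f(n)/g(n) = 0.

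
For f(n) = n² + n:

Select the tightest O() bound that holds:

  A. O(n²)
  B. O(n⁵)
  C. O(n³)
A

f(n) = n² + n is O(n²).
All listed options are valid Big-O bounds (upper bounds),
but O(n²) is the tightest (smallest valid bound).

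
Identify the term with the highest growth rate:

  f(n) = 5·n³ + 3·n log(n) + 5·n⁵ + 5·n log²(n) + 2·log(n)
5·n⁵

Looking at each term:
  - 5·n³ is O(n³)
  - 3·n log(n) is O(n log n)
  - 5·n⁵ is O(n⁵)
  - 5·n log²(n) is O(n log² n)
  - 2·log(n) is O(log n)

The term 5·n⁵ (O(n⁵)) grows fastest and dominates all others.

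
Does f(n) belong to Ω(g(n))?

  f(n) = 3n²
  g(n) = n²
True

f(n) = 3n² and g(n) = n² are both O(n²).
Big-Ω permits equal growth rates (f ≥ c·g for some c > 0), so f(n) = Ω(g(n)) is true.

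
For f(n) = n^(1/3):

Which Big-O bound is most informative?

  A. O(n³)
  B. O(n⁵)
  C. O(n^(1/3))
C

f(n) = n^(1/3) is O(n^(1/3)).
All listed options are valid Big-O bounds (upper bounds),
but O(n^(1/3)) is the tightest (smallest valid bound).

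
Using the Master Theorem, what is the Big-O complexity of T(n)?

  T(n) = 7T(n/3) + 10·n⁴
Θ(n⁴)

Master Theorem: a = 7, b = 3, f(n) = 10·n⁴.
Compute the critical exponent d = log₃(7) = 1.771.
Compare f(n) = Θ(n⁴) against n^d:
  k = 4 > d = 1.771, so f(n) = Ω(n^(d+ε)) — Case 3.
  Regularity: a·(n/b)^4/n^4 = a/b^4 = 7/81 < 1 ✓.
  The top-level work dominates: T(n) = Θ(f(n)) = Θ(n⁴).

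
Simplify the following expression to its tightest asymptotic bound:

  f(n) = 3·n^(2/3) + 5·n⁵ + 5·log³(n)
Θ(n⁵)

Order the terms by growth rate: 5·log³(n) ≺ 3·n^(2/3) ≺ 5·n⁵.
The fastest-growing term 5·n⁵ dominates as n → ∞; dropping its constant factor gives Θ(n⁵).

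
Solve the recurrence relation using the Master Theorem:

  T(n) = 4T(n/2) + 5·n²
Θ(n² log n)

Master Theorem: a = 4, b = 2, f(n) = 5·n².
Compute the critical exponent d = log₂(4) = 2.
Compare f(n) = Θ(n²) against n^d:
  k = 2 = d, so f(n) = Θ(n^d) — Case 2.
  Work is balanced across levels: T(n) = Θ(n^d log n) = Θ(n² log n).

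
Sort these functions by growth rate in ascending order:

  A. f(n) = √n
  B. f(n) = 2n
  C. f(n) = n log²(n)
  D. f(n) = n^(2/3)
A < D < B < C

Comparing growth rates:
A = √n is O(√n)
D = n^(2/3) is O(n^(2/3))
B = 2n is O(n)
C = n log²(n) is O(n log² n)

Therefore, the order from slowest to fastest is: A < D < B < C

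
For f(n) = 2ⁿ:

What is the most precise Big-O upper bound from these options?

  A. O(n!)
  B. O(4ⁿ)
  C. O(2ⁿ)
C

f(n) = 2ⁿ is O(2ⁿ).
All listed options are valid Big-O bounds (upper bounds),
but O(2ⁿ) is the tightest (smallest valid bound).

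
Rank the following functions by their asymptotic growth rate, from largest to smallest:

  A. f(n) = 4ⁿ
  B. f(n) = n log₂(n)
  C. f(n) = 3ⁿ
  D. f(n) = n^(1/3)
A > C > B > D

Comparing growth rates:
A = 4ⁿ is O(4ⁿ)
C = 3ⁿ is O(3ⁿ)
B = n log₂(n) is O(n log n)
D = n^(1/3) is O(n^(1/3))

Therefore, the order from fastest to slowest is: A > C > B > D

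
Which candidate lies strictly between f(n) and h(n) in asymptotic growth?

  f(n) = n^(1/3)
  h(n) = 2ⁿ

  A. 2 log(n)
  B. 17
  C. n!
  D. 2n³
D

We need g(n) with n^(1/3) = o(g(n)) and g(n) = o(2ⁿ), i.e. O(n^(1/3)) ≺ g ≺ O(2ⁿ).
Check each option:
  A. 2 log(n) — O(log n) does not grow strictly faster than f(n)
  B. 17 — O(1) does not grow strictly faster than f(n)
  C. n! — O(n!) does not grow strictly slower than h(n)
  D. 2n³ — O(n³) is strictly between O(n^(1/3)) and O(2ⁿ) ✓

Only option D (2n³) lies strictly between.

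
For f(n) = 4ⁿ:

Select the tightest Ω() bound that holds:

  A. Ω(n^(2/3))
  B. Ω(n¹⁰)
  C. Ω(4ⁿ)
C

f(n) = 4ⁿ is Ω(4ⁿ).
All listed options are valid Big-Ω bounds (lower bounds),
but Ω(4ⁿ) is the tightest (largest valid bound).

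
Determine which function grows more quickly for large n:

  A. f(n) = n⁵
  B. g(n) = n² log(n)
A

f(n) = n⁵ is O(n⁵), while g(n) = n² log(n) is O(n² log n).
Since O(n⁵) grows faster than O(n² log n), f(n) dominates.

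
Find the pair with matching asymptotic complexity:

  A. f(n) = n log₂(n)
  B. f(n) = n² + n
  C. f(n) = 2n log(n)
A and C

Examining each function:
  A. n log₂(n) is O(n log n)
  B. n² + n is O(n²)
  C. 2n log(n) is O(n log n)

Functions A and C both have the same complexity class.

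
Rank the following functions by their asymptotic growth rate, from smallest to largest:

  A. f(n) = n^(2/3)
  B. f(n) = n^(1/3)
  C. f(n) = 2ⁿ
B < A < C

Comparing growth rates:
B = n^(1/3) is O(n^(1/3))
A = n^(2/3) is O(n^(2/3))
C = 2ⁿ is O(2ⁿ)

Therefore, the order from slowest to fastest is: B < A < C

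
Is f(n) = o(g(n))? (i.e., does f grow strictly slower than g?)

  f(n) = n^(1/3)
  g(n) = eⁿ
True

f(n) = n^(1/3) is O(n^(1/3)), and g(n) = eⁿ is O(eⁿ).
Since O(n^(1/3)) grows strictly slower than O(eⁿ), f(n) = o(g(n)) is true.
This means lim(n→∞) f(n)/g(n) = 0.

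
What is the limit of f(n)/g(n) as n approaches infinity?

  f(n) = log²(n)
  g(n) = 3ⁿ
0

Since log²(n) (O(log² n)) grows slower than 3ⁿ (O(3ⁿ)),
the ratio f(n)/g(n) → 0 as n → ∞.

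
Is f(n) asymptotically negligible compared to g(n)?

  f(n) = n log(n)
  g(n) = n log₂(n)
False

f(n) = n log(n) is O(n log n), and g(n) = n log₂(n) is O(n log n).
Since they have the same growth rate, f(n) = o(g(n)) is false.
(f = o(g) requires f to grow strictly slower, not equal.)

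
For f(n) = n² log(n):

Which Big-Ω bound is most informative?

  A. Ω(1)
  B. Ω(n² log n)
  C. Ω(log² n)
B

f(n) = n² log(n) is Ω(n² log n).
All listed options are valid Big-Ω bounds (lower bounds),
but Ω(n² log n) is the tightest (largest valid bound).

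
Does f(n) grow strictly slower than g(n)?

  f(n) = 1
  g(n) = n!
True

f(n) = 1 is O(1), and g(n) = n! is O(n!).
Since O(1) grows strictly slower than O(n!), f(n) = o(g(n)) is true.
This means lim(n→∞) f(n)/g(n) = 0.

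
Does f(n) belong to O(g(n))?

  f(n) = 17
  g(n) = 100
True

f(n) = 17 and g(n) = 100 are both O(1).
Big-O permits equal growth rates (f ≤ c·g for some c), so f(n) = O(g(n)) is true.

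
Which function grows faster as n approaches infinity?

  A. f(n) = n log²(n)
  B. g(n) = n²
B

f(n) = n log²(n) is O(n log² n), while g(n) = n² is O(n²).
Since O(n²) grows faster than O(n log² n), g(n) dominates.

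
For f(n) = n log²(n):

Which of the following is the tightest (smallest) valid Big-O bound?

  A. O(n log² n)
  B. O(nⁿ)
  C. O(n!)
A

f(n) = n log²(n) is O(n log² n).
All listed options are valid Big-O bounds (upper bounds),
but O(n log² n) is the tightest (smallest valid bound).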